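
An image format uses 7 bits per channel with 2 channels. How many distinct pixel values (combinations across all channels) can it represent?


Total bits = 7 bits/channel × 2 channels = 14 bits
Distinct pixel values = 2^14
= 16,384 pixel values


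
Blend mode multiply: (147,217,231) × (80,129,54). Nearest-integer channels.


Multiply: C = A×B/255, rounded to nearest integer
R: 147×80/255 = 11760/255 ≈ 46.118 → 46
G: 217×129/255 = 27993/255 ≈ 109.776 → 110
B: 231×54/255 = 12474/255 ≈ 48.918 → 49
= RGB(46, 110, 49)


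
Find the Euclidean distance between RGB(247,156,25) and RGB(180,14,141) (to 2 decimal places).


d = √[(R₁-R₂)² + (G₁-G₂)² + (B₁-B₂)²]
d = √[(247-180)² + (156-14)² + (25-141)²]
d = √[4489 + 20164 + 13456]
d = √38109
d ≈ 195.22


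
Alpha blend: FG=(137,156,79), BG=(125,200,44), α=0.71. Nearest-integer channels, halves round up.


C = α×F + (1-α)×B, with 1-α = 0.29
R: 0.71×137 + 0.29×125 = 97.27 + 36.25 = 133.52 → 134
G: 0.71×156 + 0.29×200 = 110.76 + 58.00 = 168.76 → 169
B: 0.71×79 + 0.29×44 = 56.09 + 12.76 = 68.85 → 69
= RGB(134, 169, 69)


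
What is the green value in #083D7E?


Color: #083D7E
R = 08 = 8
G = 3D = 61
B = 7E = 126
Green = 61


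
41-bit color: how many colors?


Colors = 2^bits = 2^41
= 2,199,023,255,552 colors


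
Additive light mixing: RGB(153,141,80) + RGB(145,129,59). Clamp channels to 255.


Additive: each channel = min(255, C₁+C₂)
R: 153+145 = 298 → 255
G: 141+129 = 270 → 255
B: 80+59 = 139 → 139
= RGB(255, 255, 139)


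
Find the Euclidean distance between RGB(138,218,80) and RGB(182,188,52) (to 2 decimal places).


d = √[(R₁-R₂)² + (G₁-G₂)² + (B₁-B₂)²]
d = √[(138-182)² + (218-188)² + (80-52)²]
d = √[1936 + 900 + 784]
d = √3620
d ≈ 60.17


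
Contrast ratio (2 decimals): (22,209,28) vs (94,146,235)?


Linearize each sRGB channel c=v/255: c/12.92 if c ≤ 0.04045 else ((c+0.055)/1.055)^2.4
L = 0.2126×R_lin + 0.7152×G_lin + 0.0722×B_lin
Color 1 (22,209,28):
  R=22: 22/255≈0.0863 > 0.04045 → ((0.0863+0.055)/1.055)^2.4 ≈ 0.00802
  G=209: 209/255≈0.8196 > 0.04045 → ((0.8196+0.055)/1.055)^2.4 ≈ 0.63760
  B=28: 28/255≈0.1098 > 0.04045 → ((0.1098+0.055)/1.055)^2.4 ≈ 0.01161
  L1 = 0.2126×0.00802 + 0.7152×0.63760 + 0.0722×0.01161 ≈ 0.45855
Color 2 (94,146,235):
  R=94: 94/255≈0.3686 > 0.04045 → ((0.3686+0.055)/1.055)^2.4 ≈ 0.11193
  G=146: 146/255≈0.5725 > 0.04045 → ((0.5725+0.055)/1.055)^2.4 ≈ 0.28744
  B=235: 235/255≈0.9216 > 0.04045 → ((0.9216+0.055)/1.055)^2.4 ≈ 0.83077
  L2 = 0.2126×0.11193 + 0.7152×0.28744 + 0.0722×0.83077 ≈ 0.28936
Lighter = 0.45855, Darker = 0.28936
Ratio = (L_lighter + 0.05) / (L_darker + 0.05)
Ratio = (0.45855 + 0.05) / (0.28936 + 0.05) = 0.50855 / 0.33936 ≈ 1.4986
Ratio ≈ 1.50:1


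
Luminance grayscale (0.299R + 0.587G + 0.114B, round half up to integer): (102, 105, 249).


Gray = 0.299×R + 0.587×G + 0.114×B
Gray = 0.299×102 + 0.587×105 + 0.114×249
Gray = 30.498 + 61.635 + 28.386
Gray = 120.519 → round half up → 121
Gray = 121


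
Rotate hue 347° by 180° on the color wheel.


New hue = (H + rotation) mod 360
New hue = (347 + 180) mod 360
= 527 mod 360
= 167°


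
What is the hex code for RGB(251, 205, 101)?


R = 251 → FB (hex)
G = 205 → CD (hex)
B = 101 → 65 (hex)
Hex = #FBCD65


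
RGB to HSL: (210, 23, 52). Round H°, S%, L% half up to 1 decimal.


Normalize: R'=210/255≈0.8235, G'=23/255≈0.0902, B'=52/255≈0.2039
Max=210/255, Min=23/255, Δ=Max-Min=187/255
L = (Max+Min)/2 = (210+23)/510 = 233/510 = 0.45686… → L = 45.7%
L ≤ 0.5 → S = Δ/(Max+Min) = 187/(210+23) = 187/233 = 0.80257… → S = 80.3%
(the 1/255 factors cancel in S and H, so raw channel differences can be used)
Max is R' → H = 60 × (((G-B)/Δ) mod 6) = 60 × (((23-52)/187) mod 6)
  (-29)/187 = -0.1550…; negative, so add 6 → 5.8449…
  H = 60 × 5.8449… = 350.695…° → H = 350.7°
= HSL(350.7°, 80.3%, 45.7%)


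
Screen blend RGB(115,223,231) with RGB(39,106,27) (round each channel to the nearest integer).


Screen: C = 255 - (255-A)×(255-B)/255, rounded to nearest integer
R: 255 - (255-115)×(255-39)/255 = 255 - 30240/255 ≈ 255 - 118.588 = 136.412 → 136
G: 255 - (255-223)×(255-106)/255 = 255 - 4768/255 ≈ 255 - 18.698 = 236.302 → 236
B: 255 - (255-231)×(255-27)/255 = 255 - 5472/255 ≈ 255 - 21.459 = 233.541 → 234
= RGB(136, 236, 234)


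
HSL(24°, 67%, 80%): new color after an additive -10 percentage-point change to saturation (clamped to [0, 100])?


Original S = 67%
Adjustment = -10 percentage points
New S = 67 + (-10) = 57
Clamp to [0, 100] → 57
= HSL(24°, 57%, 80%)


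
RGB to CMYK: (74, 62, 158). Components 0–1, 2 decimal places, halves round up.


R'=74/255≈0.2902, G'=62/255≈0.2431, B'=158/255≈0.6196
K = 1 - max(R',G',B') = 1 - 158/255 = 97/255 = 0.38039… → 0.38
(1-R'-K)/(1-K) simplifies to (max-R)/max with max = 158:
C = (158-74)/158 = 84/158 = 0.53164… → 0.53
M = (158-62)/158 = 96/158 = 0.60759… → 0.61
Y = (158-158)/158 = 0/158 = 0 → 0.00
= CMYK(0.53, 0.61, 0.00, 0.38)


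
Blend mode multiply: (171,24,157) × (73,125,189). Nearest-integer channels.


Multiply: C = A×B/255, rounded to nearest integer
R: 171×73/255 = 12483/255 ≈ 48.953 → 49
G: 24×125/255 = 3000/255 ≈ 11.765 → 12
B: 157×189/255 = 29673/255 ≈ 116.365 → 116
= RGB(49, 12, 116)


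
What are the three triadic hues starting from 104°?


Triadic: equally spaced at 120° intervals
H1 = 104°
H2 = (104 + 120) mod 360 = 224°
H3 = (104 + 240) mod 360 = 344°
Triadic = 104°, 224°, 344°


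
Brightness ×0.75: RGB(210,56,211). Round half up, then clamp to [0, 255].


Multiply each channel by 0.75, round half up, clamp to [0, 255]
R: 210×0.75 = 157.5 → round → 158
G: 56×0.75 = 42
B: 211×0.75 = 158.25 → round → 158
= RGB(158, 42, 158)


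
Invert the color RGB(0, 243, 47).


Invert: (255-R, 255-G, 255-B)
R: 255-0 = 255
G: 255-243 = 12
B: 255-47 = 208
= RGB(255, 12, 208)


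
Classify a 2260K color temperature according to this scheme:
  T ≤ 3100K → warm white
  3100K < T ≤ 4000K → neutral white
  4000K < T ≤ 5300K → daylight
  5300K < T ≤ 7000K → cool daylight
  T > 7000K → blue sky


Temperature: 2260K
2260K ≤ 3100K → warm white
Classification: warm white


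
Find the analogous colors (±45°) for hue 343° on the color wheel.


Base hue: 343°
Left analog: (343 - 45) mod 360 = 298°
Right analog: (343 + 45) mod 360 = 28°
Analogous hues = 298° and 28°


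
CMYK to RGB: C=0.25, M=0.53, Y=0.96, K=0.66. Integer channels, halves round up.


R = 255 × (1-C) × (1-K) = 255 × 0.75 × 0.34 = 65.025 → 65
G = 255 × (1-M) × (1-K) = 255 × 0.47 × 0.34 = 40.749 → 41
B = 255 × (1-Y) × (1-K) = 255 × 0.04 × 0.34 = 3.468 → 3
= RGB(65, 41, 3)


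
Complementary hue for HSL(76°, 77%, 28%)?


Complement = opposite side of color wheel = hue + 180°
H' = (76 + 180) mod 360 = 256°
S and L unchanged.
= HSL(256°, 77%, 28%)


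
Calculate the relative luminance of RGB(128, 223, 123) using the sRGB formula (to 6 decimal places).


Linearize each channel (sRGB transfer function): c = v/255; c_lin = c/12.92 if c ≤ 0.04045, else ((c+0.055)/1.055)^2.4
  R: 128/255 ≈ 0.501961 > 0.04045 → ((0.501961+0.055)/1.055)^2.4 ≈ 0.215861
  G: 223/255 ≈ 0.874510 > 0.04045 → ((0.874510+0.055)/1.055)^2.4 ≈ 0.737910
  B: 123/255 ≈ 0.482353 > 0.04045 → ((0.482353+0.055)/1.055)^2.4 ≈ 0.198069
R_lin = 0.215861, G_lin = 0.737910, B_lin = 0.198069
L = 0.2126×R + 0.7152×G + 0.0722×B
L = 0.2126×0.215861 + 0.7152×0.737910 + 0.0722×0.198069
L ≈ 0.587946


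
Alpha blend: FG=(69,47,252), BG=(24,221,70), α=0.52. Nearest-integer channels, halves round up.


C = α×F + (1-α)×B, with 1-α = 0.48
R: 0.52×69 + 0.48×24 = 35.88 + 11.52 = 47.40 → 47
G: 0.52×47 + 0.48×221 = 24.44 + 106.08 = 130.52 → 131
B: 0.52×252 + 0.48×70 = 131.04 + 33.60 = 164.64 → 165
= RGB(47, 131, 165)


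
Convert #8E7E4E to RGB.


8E → 142 (R)
7E → 126 (G)
4E → 78 (B)
= RGB(142, 126, 78)


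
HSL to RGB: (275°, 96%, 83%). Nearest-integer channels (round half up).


H=275°, S=0.96, L=0.83
C = (1-|2L-1|)×S = (1-|0.66|)×0.96 = 0.3264
H' = H/60 = 275/60 ≈ 4.5833; X = C×(1-|H' mod 2 - 1|) = 0.1904
m = L - C/2 = 0.83 - 0.1632 = 0.6668
Sector ⌊H'⌋ = 4 → (R',G',B') = (0.1904, 0.0, 0.3264)
RGB = ((R'+m)×255, (G'+m)×255, (B'+m)×255) = (218.586, 170.034, 253.266)
Round half up → RGB(219, 170, 253)


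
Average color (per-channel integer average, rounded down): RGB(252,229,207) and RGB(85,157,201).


Midpoint: each channel = ⌊(C₁+C₂)/2⌋
R: ⌊(252+85)/2⌋ = 168
G: ⌊(229+157)/2⌋ = 193
B: ⌊(207+201)/2⌋ = 204
= RGB(168, 193, 204)


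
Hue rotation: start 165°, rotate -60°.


New hue = (H + rotation) mod 360
New hue = (165 -60) mod 360
= 105 mod 360
= 105°


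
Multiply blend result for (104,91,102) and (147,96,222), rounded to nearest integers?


Multiply: C = A×B/255, rounded to nearest integer
R: 104×147/255 = 15288/255 ≈ 59.953 → 60
G: 91×96/255 = 8736/255 ≈ 34.259 → 34
B: 102×222/255 = 22644/255 ≈ 88.800 → 89
= RGB(60, 34, 89)


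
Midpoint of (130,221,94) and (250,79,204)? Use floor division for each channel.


Midpoint: each channel = ⌊(C₁+C₂)/2⌋
R: ⌊(130+250)/2⌋ = 190
G: ⌊(221+79)/2⌋ = 150
B: ⌊(94+204)/2⌋ = 149
= RGB(190, 150, 149)


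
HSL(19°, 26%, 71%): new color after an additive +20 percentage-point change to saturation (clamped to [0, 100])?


Original S = 26%
Adjustment = +20 percentage points
New S = 26 + (20) = 46
Clamp to [0, 100] → 46
= HSL(19°, 46%, 71%)


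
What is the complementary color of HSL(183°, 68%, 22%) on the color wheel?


Complement = opposite side of color wheel = hue + 180°
H' = (183 + 180) mod 360 = 3°
S and L unchanged.
= HSL(3°, 68%, 22%)


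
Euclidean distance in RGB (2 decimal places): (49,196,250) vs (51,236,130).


d = √[(R₁-R₂)² + (G₁-G₂)² + (B₁-B₂)²]
d = √[(49-51)² + (196-236)² + (250-130)²]
d = √[4 + 1600 + 14400]
d = √16004
d ≈ 126.51


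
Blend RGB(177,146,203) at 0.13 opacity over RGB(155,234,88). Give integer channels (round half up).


C = α×F + (1-α)×B, with 1-α = 0.87
R: 0.13×177 + 0.87×155 = 23.01 + 134.85 = 157.86 → 158
G: 0.13×146 + 0.87×234 = 18.98 + 203.58 = 222.56 → 223
B: 0.13×203 + 0.87×88 = 26.39 + 76.56 = 102.95 → 103
= RGB(158, 223, 103)


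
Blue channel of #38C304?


Color: #38C304
R = 38 = 56
G = C3 = 195
B = 04 = 4
Blue = 4


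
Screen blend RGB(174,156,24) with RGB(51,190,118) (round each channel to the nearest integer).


Screen: C = 255 - (255-A)×(255-B)/255, rounded to nearest integer
R: 255 - (255-174)×(255-51)/255 = 255 - 16524/255 ≈ 255 - 64.800 = 190.200 → 190
G: 255 - (255-156)×(255-190)/255 = 255 - 6435/255 ≈ 255 - 25.235 = 229.765 → 230
B: 255 - (255-24)×(255-118)/255 = 255 - 31647/255 ≈ 255 - 124.106 = 130.894 → 131
= RGB(190, 230, 131)


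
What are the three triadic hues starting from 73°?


Triadic: equally spaced at 120° intervals
H1 = 73°
H2 = (73 + 120) mod 360 = 193°
H3 = (73 + 240) mod 360 = 313°
Triadic = 73°, 193°, 313°


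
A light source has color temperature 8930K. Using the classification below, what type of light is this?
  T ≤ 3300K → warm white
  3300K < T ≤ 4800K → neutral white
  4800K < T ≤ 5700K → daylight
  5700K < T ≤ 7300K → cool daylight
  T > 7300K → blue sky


Temperature: 8930K
8930K > 7300K → blue sky
Classification: blue sky


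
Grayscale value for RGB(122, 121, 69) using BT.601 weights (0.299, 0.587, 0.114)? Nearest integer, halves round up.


Gray = 0.299×R + 0.587×G + 0.114×B
Gray = 0.299×122 + 0.587×121 + 0.114×69
Gray = 36.478 + 71.027 + 7.866
Gray = 115.371 → round half up → 115
Gray = 115


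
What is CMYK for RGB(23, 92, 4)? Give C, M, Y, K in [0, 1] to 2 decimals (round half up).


R'=23/255≈0.0902, G'=92/255≈0.3608, B'=4/255≈0.0157
K = 1 - max(R',G',B') = 1 - 92/255 = 163/255 = 0.63921… → 0.64
(1-R'-K)/(1-K) simplifies to (max-R)/max with max = 92:
C = (92-23)/92 = 69/92 = 0.75 → 0.75
M = (92-92)/92 = 0/92 = 0 → 0.00
Y = (92-4)/92 = 88/92 = 0.95652… → 0.96
= CMYK(0.75, 0.00, 0.96, 0.64)


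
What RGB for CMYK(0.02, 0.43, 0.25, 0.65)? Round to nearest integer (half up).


R = 255 × (1-C) × (1-K) = 255 × 0.98 × 0.35 = 87.465 → 87
G = 255 × (1-M) × (1-K) = 255 × 0.57 × 0.35 = 50.8725 → 51
B = 255 × (1-Y) × (1-K) = 255 × 0.75 × 0.35 = 66.9375 → 67
= RGB(87, 51, 67)


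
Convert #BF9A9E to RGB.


BF → 191 (R)
9A → 154 (G)
9E → 158 (B)
= RGB(191, 154, 158)


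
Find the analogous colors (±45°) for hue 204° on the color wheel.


Base hue: 204°
Left analog: (204 - 45) mod 360 = 159°
Right analog: (204 + 45) mod 360 = 249°
Analogous hues = 159° and 249°


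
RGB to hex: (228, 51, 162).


R = 228 → E4 (hex)
G = 51 → 33 (hex)
B = 162 → A2 (hex)
Hex = #E433A2


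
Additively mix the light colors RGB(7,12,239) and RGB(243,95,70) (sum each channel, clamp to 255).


Additive: each channel = min(255, C₁+C₂)
R: 7+243 = 250 → 250
G: 12+95 = 107 → 107
B: 239+70 = 309 → 255
= RGB(250, 107, 255)


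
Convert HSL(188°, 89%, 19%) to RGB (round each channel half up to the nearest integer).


H=188°, S=0.89, L=0.19
C = (1-|2L-1|)×S = (1-|-0.62|)×0.89 = 0.3382
H' = H/60 = 188/60 ≈ 3.1333; X = C×(1-|H' mod 2 - 1|) ≈ 0.2931
m = L - C/2 = 0.19 - 0.1691 = 0.0209
Sector ⌊H'⌋ = 3 → (R',G',B') = (0.0, ≈0.2931, 0.3382)
RGB = ((R'+m)×255, (G'+m)×255, (B'+m)×255) = (5.3295, 80.0717, 91.5705)
Round half up → RGB(5, 80, 92)


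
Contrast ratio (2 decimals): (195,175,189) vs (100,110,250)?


Linearize each sRGB channel c=v/255: c/12.92 if c ≤ 0.04045 else ((c+0.055)/1.055)^2.4
L = 0.2126×R_lin + 0.7152×G_lin + 0.0722×B_lin
Color 1 (195,175,189):
  R=195: 195/255≈0.7647 > 0.04045 → ((0.7647+0.055)/1.055)^2.4 ≈ 0.54572
  G=175: 175/255≈0.6863 > 0.04045 → ((0.6863+0.055)/1.055)^2.4 ≈ 0.42869
  B=189: 189/255≈0.7412 > 0.04045 → ((0.7412+0.055)/1.055)^2.4 ≈ 0.50888
  L1 = 0.2126×0.54572 + 0.7152×0.42869 + 0.0722×0.50888 ≈ 0.45936
Color 2 (100,110,250):
  R=100: 100/255≈0.3922 > 0.04045 → ((0.3922+0.055)/1.055)^2.4 ≈ 0.12744
  G=110: 110/255≈0.4314 > 0.04045 → ((0.4314+0.055)/1.055)^2.4 ≈ 0.15593
  B=250: 250/255≈0.9804 > 0.04045 → ((0.9804+0.055)/1.055)^2.4 ≈ 0.95597
  L2 = 0.2126×0.12744 + 0.7152×0.15593 + 0.0722×0.95597 ≈ 0.20763
Lighter = 0.45936, Darker = 0.20763
Ratio = (L_lighter + 0.05) / (L_darker + 0.05)
Ratio = (0.45936 + 0.05) / (0.20763 + 0.05) = 0.50936 / 0.25763 ≈ 1.9771
Ratio ≈ 1.98:1


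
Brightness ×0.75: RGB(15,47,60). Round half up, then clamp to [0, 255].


Multiply each channel by 0.75, round half up, clamp to [0, 255]
R: 15×0.75 = 11.25 → round → 11
G: 47×0.75 = 35.25 → round → 35
B: 60×0.75 = 45
= RGB(11, 35, 45)


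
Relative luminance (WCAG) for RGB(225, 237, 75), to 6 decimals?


Linearize each channel (sRGB transfer function): c = v/255; c_lin = c/12.92 if c ≤ 0.04045, else ((c+0.055)/1.055)^2.4
  R: 225/255 ≈ 0.882353 > 0.04045 → ((0.882353+0.055)/1.055)^2.4 ≈ 0.752942
  G: 237/255 ≈ 0.929412 > 0.04045 → ((0.929412+0.055)/1.055)^2.4 ≈ 0.846873
  B: 75/255 ≈ 0.294118 > 0.04045 → ((0.294118+0.055)/1.055)^2.4 ≈ 0.070360
R_lin = 0.752942, G_lin = 0.846873, B_lin = 0.070360
L = 0.2126×R + 0.7152×G + 0.0722×B
L = 0.2126×0.752942 + 0.7152×0.846873 + 0.0722×0.070360
L ≈ 0.770839


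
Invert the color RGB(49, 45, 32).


Invert: (255-R, 255-G, 255-B)
R: 255-49 = 206
G: 255-45 = 210
B: 255-32 = 223
= RGB(206, 210, 223)


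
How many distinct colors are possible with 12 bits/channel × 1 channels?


Total bits = 12 bits/channel × 1 channels = 12 bits
Distinct colors = 2^12
= 4,096 colors


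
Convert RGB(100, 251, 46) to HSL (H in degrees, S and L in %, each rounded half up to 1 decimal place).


Normalize: R'=100/255≈0.3922, G'=251/255≈0.9843, B'=46/255≈0.1804
Max=251/255, Min=46/255, Δ=Max-Min=205/255
L = (Max+Min)/2 = (251+46)/510 = 297/510 = 0.58235… → L = 58.2%
L > 0.5 → S = Δ/(2-Max-Min) = 205/(510-251-46) = 205/213 = 0.96244… → S = 96.2%
(the 1/255 factors cancel in S and H, so raw channel differences can be used)
Max is G' → H = 60 × ((B-R)/Δ + 2) = 60 × ((46-100)/205 + 2)
  -54/205 + 2 = -0.2634… + 2 = 1.7365…
  H = 60 × 1.7365… = 104.195…° → H = 104.2°
= HSL(104.2°, 96.2%, 58.2%)


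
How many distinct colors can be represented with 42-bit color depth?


Colors = 2^bits = 2^42
= 4,398,046,511,104 colors


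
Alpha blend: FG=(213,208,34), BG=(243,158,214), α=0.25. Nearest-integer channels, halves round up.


C = α×F + (1-α)×B, with 1-α = 0.75
R: 0.25×213 + 0.75×243 = 53.25 + 182.25 = 235.50 → 236
G: 0.25×208 + 0.75×158 = 52.00 + 118.50 = 170.50 → 171
B: 0.25×34 + 0.75×214 = 8.50 + 160.50 = 169.00 → 169
= RGB(236, 171, 169)


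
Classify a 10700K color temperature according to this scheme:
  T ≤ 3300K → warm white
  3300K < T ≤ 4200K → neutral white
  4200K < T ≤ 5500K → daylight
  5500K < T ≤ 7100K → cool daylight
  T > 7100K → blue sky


Temperature: 10700K
10700K > 7100K → blue sky
Classification: blue sky


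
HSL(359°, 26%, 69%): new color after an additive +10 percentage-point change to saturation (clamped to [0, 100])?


Original S = 26%
Adjustment = +10 percentage points
New S = 26 + (10) = 36
Clamp to [0, 100] → 36
= HSL(359°, 36%, 69%)


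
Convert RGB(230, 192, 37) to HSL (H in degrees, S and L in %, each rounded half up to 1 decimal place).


Normalize: R'=230/255≈0.9020, G'=192/255≈0.7529, B'=37/255≈0.1451
Max=230/255, Min=37/255, Δ=Max-Min=193/255
L = (Max+Min)/2 = (230+37)/510 = 267/510 = 0.52352… → L = 52.4%
L > 0.5 → S = Δ/(2-Max-Min) = 193/(510-230-37) = 193/243 = 0.79423… → S = 79.4%
(the 1/255 factors cancel in S and H, so raw channel differences can be used)
Max is R' → H = 60 × (((G-B)/Δ) mod 6) = 60 × (((192-37)/193) mod 6)
  155/193 = 0.8031…
  H = 60 × 0.8031… = 48.186…° → H = 48.2°
= HSL(48.2°, 79.4%, 52.4%)


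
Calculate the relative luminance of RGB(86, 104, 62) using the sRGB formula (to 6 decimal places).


Linearize each channel (sRGB transfer function): c = v/255; c_lin = c/12.92 if c ≤ 0.04045, else ((c+0.055)/1.055)^2.4
  R: 86/255 ≈ 0.337255 > 0.04045 → ((0.337255+0.055)/1.055)^2.4 ≈ 0.093059
  G: 104/255 ≈ 0.407843 > 0.04045 → ((0.407843+0.055)/1.055)^2.4 ≈ 0.138432
  B: 62/255 ≈ 0.243137 > 0.04045 → ((0.243137+0.055)/1.055)^2.4 ≈ 0.048172
R_lin = 0.093059, G_lin = 0.138432, B_lin = 0.048172
L = 0.2126×R + 0.7152×G + 0.0722×B
L = 0.2126×0.093059 + 0.7152×0.138432 + 0.0722×0.048172
L ≈ 0.122269


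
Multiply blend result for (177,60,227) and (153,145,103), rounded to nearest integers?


Multiply: C = A×B/255, rounded to nearest integer
R: 177×153/255 = 27081/255 ≈ 106.200 → 106
G: 60×145/255 = 8700/255 ≈ 34.118 → 34
B: 227×103/255 = 23381/255 ≈ 91.690 → 92
= RGB(106, 34, 92)


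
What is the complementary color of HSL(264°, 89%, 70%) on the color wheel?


Complement = opposite side of color wheel = hue + 180°
H' = (264 + 180) mod 360 = 84°
S and L unchanged.
= HSL(84°, 89%, 70%)


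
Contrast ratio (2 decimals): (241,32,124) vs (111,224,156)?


Linearize each sRGB channel c=v/255: c/12.92 if c ≤ 0.04045 else ((c+0.055)/1.055)^2.4
L = 0.2126×R_lin + 0.7152×G_lin + 0.0722×B_lin
Color 1 (241,32,124):
  R=241: 241/255≈0.9451 > 0.04045 → ((0.9451+0.055)/1.055)^2.4 ≈ 0.87962
  G=32: 32/255≈0.1255 > 0.04045 → ((0.1255+0.055)/1.055)^2.4 ≈ 0.01444
  B=124: 124/255≈0.4863 > 0.04045 → ((0.4863+0.055)/1.055)^2.4 ≈ 0.20156
  L1 = 0.2126×0.87962 + 0.7152×0.01444 + 0.0722×0.20156 ≈ 0.21189
Color 2 (111,224,156):
  R=111: 111/255≈0.4353 > 0.04045 → ((0.4353+0.055)/1.055)^2.4 ≈ 0.15896
  G=224: 224/255≈0.8784 > 0.04045 → ((0.8784+0.055)/1.055)^2.4 ≈ 0.74540
  B=156: 156/255≈0.6118 > 0.04045 → ((0.6118+0.055)/1.055)^2.4 ≈ 0.33245
  L2 = 0.2126×0.15896 + 0.7152×0.74540 + 0.0722×0.33245 ≈ 0.59091
Lighter = 0.59091, Darker = 0.21189
Ratio = (L_lighter + 0.05) / (L_darker + 0.05)
Ratio = (0.59091 + 0.05) / (0.21189 + 0.05) = 0.64091 / 0.26189 ≈ 2.4473
Ratio ≈ 2.45:1


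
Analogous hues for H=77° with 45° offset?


Base hue: 77°
Left analog: (77 - 45) mod 360 = 32°
Right analog: (77 + 45) mod 360 = 122°
Analogous hues = 32° and 122°


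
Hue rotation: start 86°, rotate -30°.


New hue = (H + rotation) mod 360
New hue = (86 -30) mod 360
= 56 mod 360
= 56°


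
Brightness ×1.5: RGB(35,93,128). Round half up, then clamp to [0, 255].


Multiply each channel by 1.5, round half up, clamp to [0, 255]
R: 35×1.5 = 52.5 → round → 53
G: 93×1.5 = 139.5 → round → 140
B: 128×1.5 = 192
= RGB(53, 140, 192)


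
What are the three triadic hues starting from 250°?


Triadic: equally spaced at 120° intervals
H1 = 250°
H2 = (250 + 120) mod 360 = 10°
H3 = (250 + 240) mod 360 = 130°
Triadic = 250°, 10°, 130°


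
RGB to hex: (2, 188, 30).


R = 2 → 02 (hex)
G = 188 → BC (hex)
B = 30 → 1E (hex)
Hex = #02BC1E


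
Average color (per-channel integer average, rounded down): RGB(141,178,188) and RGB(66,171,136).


Midpoint: each channel = ⌊(C₁+C₂)/2⌋
R: ⌊(141+66)/2⌋ = 103
G: ⌊(178+171)/2⌋ = 174
B: ⌊(188+136)/2⌋ = 162
= RGB(103, 174, 162)


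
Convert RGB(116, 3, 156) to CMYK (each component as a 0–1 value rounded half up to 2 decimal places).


R'=116/255≈0.4549, G'=3/255≈0.0118, B'=156/255≈0.6118
K = 1 - max(R',G',B') = 1 - 156/255 = 99/255 = 0.38823… → 0.39
(1-R'-K)/(1-K) simplifies to (max-R)/max with max = 156:
C = (156-116)/156 = 40/156 = 0.25641… → 0.26
M = (156-3)/156 = 153/156 = 0.98076… → 0.98
Y = (156-156)/156 = 0/156 = 0 → 0.00
= CMYK(0.26, 0.98, 0.00, 0.39)


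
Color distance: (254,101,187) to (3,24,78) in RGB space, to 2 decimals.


d = √[(R₁-R₂)² + (G₁-G₂)² + (B₁-B₂)²]
d = √[(254-3)² + (101-24)² + (187-78)²]
d = √[63001 + 5929 + 11881]
d = √80811
d ≈ 284.27


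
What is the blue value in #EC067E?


Color: #EC067E
R = EC = 236
G = 06 = 6
B = 7E = 126
Blue = 126


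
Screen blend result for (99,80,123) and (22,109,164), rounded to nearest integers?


Screen: C = 255 - (255-A)×(255-B)/255, rounded to nearest integer
R: 255 - (255-99)×(255-22)/255 = 255 - 36348/255 ≈ 255 - 142.541 = 112.459 → 112
G: 255 - (255-80)×(255-109)/255 = 255 - 25550/255 ≈ 255 - 100.196 = 154.804 → 155
B: 255 - (255-123)×(255-164)/255 = 255 - 12012/255 ≈ 255 - 47.106 = 207.894 → 208
= RGB(112, 155, 208)


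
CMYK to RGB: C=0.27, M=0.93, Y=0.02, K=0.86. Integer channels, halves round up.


R = 255 × (1-C) × (1-K) = 255 × 0.73 × 0.14 = 26.061 → 26
G = 255 × (1-M) × (1-K) = 255 × 0.07 × 0.14 = 2.499 → 2
B = 255 × (1-Y) × (1-K) = 255 × 0.98 × 0.14 = 34.986 → 35
= RGB(26, 2, 35)


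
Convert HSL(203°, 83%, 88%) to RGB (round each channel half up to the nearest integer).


H=203°, S=0.83, L=0.88
C = (1-|2L-1|)×S = (1-|0.76|)×0.83 = 0.1992
H' = H/60 = 203/60 ≈ 3.3833; X = C×(1-|H' mod 2 - 1|) = 0.12284
m = L - C/2 = 0.88 - 0.0996 = 0.7804
Sector ⌊H'⌋ = 3 → (R',G',B') = (0.0, 0.12284, 0.1992)
RGB = ((R'+m)×255, (G'+m)×255, (B'+m)×255) = (199.002, 230.3262, 249.798)
Round half up → RGB(199, 230, 250)


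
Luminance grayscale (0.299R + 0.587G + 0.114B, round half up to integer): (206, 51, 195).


Gray = 0.299×R + 0.587×G + 0.114×B
Gray = 0.299×206 + 0.587×51 + 0.114×195
Gray = 61.594 + 29.937 + 22.230
Gray = 113.761 → round half up → 114
Gray = 114


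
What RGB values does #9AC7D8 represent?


9A → 154 (R)
C7 → 199 (G)
D8 → 216 (B)
= RGB(154, 199, 216)


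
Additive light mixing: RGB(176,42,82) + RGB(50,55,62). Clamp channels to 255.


Additive: each channel = min(255, C₁+C₂)
R: 176+50 = 226 → 226
G: 42+55 = 97 → 97
B: 82+62 = 144 → 144
= RGB(226, 97, 144)


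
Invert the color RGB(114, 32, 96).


Invert: (255-R, 255-G, 255-B)
R: 255-114 = 141
G: 255-32 = 223
B: 255-96 = 159
= RGB(141, 223, 159)


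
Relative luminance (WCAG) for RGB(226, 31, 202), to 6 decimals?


Linearize each channel (sRGB transfer function): c = v/255; c_lin = c/12.92 if c ≤ 0.04045, else ((c+0.055)/1.055)^2.4
  R: 226/255 ≈ 0.886275 > 0.04045 → ((0.886275+0.055)/1.055)^2.4 ≈ 0.760525
  G: 31/255 ≈ 0.121569 > 0.04045 → ((0.121569+0.055)/1.055)^2.4 ≈ 0.013702
  B: 202/255 ≈ 0.792157 > 0.04045 → ((0.792157+0.055)/1.055)^2.4 ≈ 0.590619
R_lin = 0.760525, G_lin = 0.013702, B_lin = 0.590619
L = 0.2126×R + 0.7152×G + 0.0722×B
L = 0.2126×0.760525 + 0.7152×0.013702 + 0.0722×0.590619
L ≈ 0.214130


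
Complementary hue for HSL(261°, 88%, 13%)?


Complement = opposite side of color wheel = hue + 180°
H' = (261 + 180) mod 360 = 81°
S and L unchanged.
= HSL(81°, 88%, 13%)


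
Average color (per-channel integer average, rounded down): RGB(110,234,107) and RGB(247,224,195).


Midpoint: each channel = ⌊(C₁+C₂)/2⌋
R: ⌊(110+247)/2⌋ = 178
G: ⌊(234+224)/2⌋ = 229
B: ⌊(107+195)/2⌋ = 151
= RGB(178, 229, 151)


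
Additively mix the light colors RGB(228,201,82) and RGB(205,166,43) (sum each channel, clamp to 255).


Additive: each channel = min(255, C₁+C₂)
R: 228+205 = 433 → 255
G: 201+166 = 367 → 255
B: 82+43 = 125 → 125
= RGB(255, 255, 125)


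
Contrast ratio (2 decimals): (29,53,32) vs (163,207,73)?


Linearize each sRGB channel c=v/255: c/12.92 if c ≤ 0.04045 else ((c+0.055)/1.055)^2.4
L = 0.2126×R_lin + 0.7152×G_lin + 0.0722×B_lin
Color 1 (29,53,32):
  R=29: 29/255≈0.1137 > 0.04045 → ((0.1137+0.055)/1.055)^2.4 ≈ 0.01229
  G=53: 53/255≈0.2078 > 0.04045 → ((0.2078+0.055)/1.055)^2.4 ≈ 0.03560
  B=32: 32/255≈0.1255 > 0.04045 → ((0.1255+0.055)/1.055)^2.4 ≈ 0.01444
  L1 = 0.2126×0.01229 + 0.7152×0.03560 + 0.0722×0.01444 ≈ 0.02912
Color 2 (163,207,73):
  R=163: 163/255≈0.6392 > 0.04045 → ((0.6392+0.055)/1.055)^2.4 ≈ 0.36625
  G=207: 207/255≈0.8118 > 0.04045 → ((0.8118+0.055)/1.055)^2.4 ≈ 0.62396
  B=73: 73/255≈0.2863 > 0.04045 → ((0.2863+0.055)/1.055)^2.4 ≈ 0.06663
  L2 = 0.2126×0.36625 + 0.7152×0.62396 + 0.0722×0.06663 ≈ 0.52893
Lighter = 0.52893, Darker = 0.02912
Ratio = (L_lighter + 0.05) / (L_darker + 0.05)
Ratio = (0.52893 + 0.05) / (0.02912 + 0.05) = 0.57893 / 0.07912 ≈ 7.3174
Ratio ≈ 7.32:1


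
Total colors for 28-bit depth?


Colors = 2^bits = 2^28
= 268,435,456 colors


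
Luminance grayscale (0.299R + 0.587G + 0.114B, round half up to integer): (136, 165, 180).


Gray = 0.299×R + 0.587×G + 0.114×B
Gray = 0.299×136 + 0.587×165 + 0.114×180
Gray = 40.664 + 96.855 + 20.520
Gray = 158.039 → round half up → 158
Gray = 158


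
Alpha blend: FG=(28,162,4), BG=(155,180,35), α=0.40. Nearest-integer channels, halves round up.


C = α×F + (1-α)×B, with 1-α = 0.60
R: 0.40×28 + 0.60×155 = 11.20 + 93.00 = 104.20 → 104
G: 0.40×162 + 0.60×180 = 64.80 + 108.00 = 172.80 → 173
B: 0.40×4 + 0.60×35 = 1.60 + 21.00 = 22.60 → 23
= RGB(104, 173, 23)


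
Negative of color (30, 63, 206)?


Invert: (255-R, 255-G, 255-B)
R: 255-30 = 225
G: 255-63 = 192
B: 255-206 = 49
= RGB(225, 192, 49)


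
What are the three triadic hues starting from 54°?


Triadic: equally spaced at 120° intervals
H1 = 54°
H2 = (54 + 120) mod 360 = 174°
H3 = (54 + 240) mod 360 = 294°
Triadic = 54°, 174°, 294°


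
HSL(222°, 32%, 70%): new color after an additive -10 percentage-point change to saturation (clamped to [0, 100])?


Original S = 32%
Adjustment = -10 percentage points
New S = 32 + (-10) = 22
Clamp to [0, 100] → 22
= HSL(222°, 22%, 70%)


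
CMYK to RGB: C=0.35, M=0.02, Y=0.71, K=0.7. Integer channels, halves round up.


R = 255 × (1-C) × (1-K) = 255 × 0.65 × 0.30 = 49.725 → 50
G = 255 × (1-M) × (1-K) = 255 × 0.98 × 0.30 = 74.97 → 75
B = 255 × (1-Y) × (1-K) = 255 × 0.29 × 0.30 = 22.185 → 22
= RGB(50, 75, 22)


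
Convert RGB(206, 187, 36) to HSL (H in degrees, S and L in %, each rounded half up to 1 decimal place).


Normalize: R'=206/255≈0.8078, G'=187/255≈0.7333, B'=36/255≈0.1412
Max=206/255, Min=36/255, Δ=Max-Min=170/255
L = (Max+Min)/2 = (206+36)/510 = 242/510 = 0.47450… → L = 47.5%
L ≤ 0.5 → S = Δ/(Max+Min) = 170/(206+36) = 170/242 = 0.70247… → S = 70.2%
(the 1/255 factors cancel in S and H, so raw channel differences can be used)
Max is R' → H = 60 × (((G-B)/Δ) mod 6) = 60 × (((187-36)/170) mod 6)
  151/170 = 0.8882…
  H = 60 × 0.8882… = 53.294…° → H = 53.3°
= HSL(53.3°, 70.2%, 47.5%)


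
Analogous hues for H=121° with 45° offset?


Base hue: 121°
Left analog: (121 - 45) mod 360 = 76°
Right analog: (121 + 45) mod 360 = 166°
Analogous hues = 76° and 166°


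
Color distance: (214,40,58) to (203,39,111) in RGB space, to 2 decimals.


d = √[(R₁-R₂)² + (G₁-G₂)² + (B₁-B₂)²]
d = √[(214-203)² + (40-39)² + (58-111)²]
d = √[121 + 1 + 2809]
d = √2931
d ≈ 54.14


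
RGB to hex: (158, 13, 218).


R = 158 → 9E (hex)
G = 13 → 0D (hex)
B = 218 → DA (hex)
Hex = #9E0DDA


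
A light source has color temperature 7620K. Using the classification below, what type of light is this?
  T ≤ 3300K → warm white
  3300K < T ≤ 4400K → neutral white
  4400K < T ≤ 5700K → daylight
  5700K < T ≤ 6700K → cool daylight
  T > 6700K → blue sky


Temperature: 7620K
7620K > 6700K → blue sky
Classification: blue sky


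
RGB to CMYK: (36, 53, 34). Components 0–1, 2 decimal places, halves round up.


R'=36/255≈0.1412, G'=53/255≈0.2078, B'=34/255≈0.1333
K = 1 - max(R',G',B') = 1 - 53/255 = 202/255 = 0.79215… → 0.79
(1-R'-K)/(1-K) simplifies to (max-R)/max with max = 53:
C = (53-36)/53 = 17/53 = 0.32075… → 0.32
M = (53-53)/53 = 0/53 = 0 → 0.00
Y = (53-34)/53 = 19/53 = 0.35849… → 0.36
= CMYK(0.32, 0.00, 0.36, 0.79)


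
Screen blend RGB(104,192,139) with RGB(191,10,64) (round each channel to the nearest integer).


Screen: C = 255 - (255-A)×(255-B)/255, rounded to nearest integer
R: 255 - (255-104)×(255-191)/255 = 255 - 9664/255 ≈ 255 - 37.898 = 217.102 → 217
G: 255 - (255-192)×(255-10)/255 = 255 - 15435/255 ≈ 255 - 60.529 = 194.471 → 194
B: 255 - (255-139)×(255-64)/255 = 255 - 22156/255 ≈ 255 - 86.886 = 168.114 → 168
= RGB(217, 194, 168)


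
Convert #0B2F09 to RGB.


0B → 11 (R)
2F → 47 (G)
09 → 9 (B)
= RGB(11, 47, 9)


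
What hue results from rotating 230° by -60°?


New hue = (H + rotation) mod 360
New hue = (230 -60) mod 360
= 170 mod 360
= 170°


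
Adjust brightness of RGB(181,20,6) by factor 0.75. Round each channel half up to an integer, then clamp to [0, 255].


Multiply each channel by 0.75, round half up, clamp to [0, 255]
R: 181×0.75 = 135.75 → round → 136
G: 20×0.75 = 15
B: 6×0.75 = 4.5 → round → 5
= RGB(136, 15, 5)


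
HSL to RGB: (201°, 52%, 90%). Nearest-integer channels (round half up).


H=201°, S=0.52, L=0.90
C = (1-|2L-1|)×S = (1-|0.80|)×0.52 = 0.104
H' = H/60 = 201/60 ≈ 3.3500; X = C×(1-|H' mod 2 - 1|) = 0.0676
m = L - C/2 = 0.90 - 0.052 = 0.848
Sector ⌊H'⌋ = 3 → (R',G',B') = (0.0, 0.0676, 0.104)
RGB = ((R'+m)×255, (G'+m)×255, (B'+m)×255) = (216.24, 233.478, 242.76)
Round half up → RGB(216, 233, 243)


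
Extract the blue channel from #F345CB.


Color: #F345CB
R = F3 = 243
G = 45 = 69
B = CB = 203
Blue = 203


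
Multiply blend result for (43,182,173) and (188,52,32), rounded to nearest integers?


Multiply: C = A×B/255, rounded to nearest integer
R: 43×188/255 = 8084/255 ≈ 31.702 → 32
G: 182×52/255 = 9464/255 ≈ 37.114 → 37
B: 173×32/255 = 5536/255 ≈ 21.710 → 22
= RGB(32, 37, 22)


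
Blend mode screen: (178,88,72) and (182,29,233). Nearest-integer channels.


Screen: C = 255 - (255-A)×(255-B)/255, rounded to nearest integer
R: 255 - (255-178)×(255-182)/255 = 255 - 5621/255 ≈ 255 - 22.043 = 232.957 → 233
G: 255 - (255-88)×(255-29)/255 = 255 - 37742/255 ≈ 255 - 148.008 = 106.992 → 107
B: 255 - (255-72)×(255-233)/255 = 255 - 4026/255 ≈ 255 - 15.788 = 239.212 → 239
= RGB(233, 107, 239)


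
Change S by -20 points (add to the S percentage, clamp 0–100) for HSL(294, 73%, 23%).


Original S = 73%
Adjustment = -20 percentage points
New S = 73 + (-20) = 53
Clamp to [0, 100] → 53
= HSL(294°, 53%, 23%)


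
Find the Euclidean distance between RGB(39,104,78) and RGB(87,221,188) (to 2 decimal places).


d = √[(R₁-R₂)² + (G₁-G₂)² + (B₁-B₂)²]
d = √[(39-87)² + (104-221)² + (78-188)²]
d = √[2304 + 13689 + 12100]
d = √28093
d ≈ 167.61


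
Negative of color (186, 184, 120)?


Invert: (255-R, 255-G, 255-B)
R: 255-186 = 69
G: 255-184 = 71
B: 255-120 = 135
= RGB(69, 71, 135)


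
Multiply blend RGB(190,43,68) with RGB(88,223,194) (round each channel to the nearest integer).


Multiply: C = A×B/255, rounded to nearest integer
R: 190×88/255 = 16720/255 ≈ 65.569 → 66
G: 43×223/255 = 9589/255 ≈ 37.604 → 38
B: 68×194/255 = 13192/255 ≈ 51.733 → 52
= RGB(66, 38, 52)


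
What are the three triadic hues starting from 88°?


Triadic: equally spaced at 120° intervals
H1 = 88°
H2 = (88 + 120) mod 360 = 208°
H3 = (88 + 240) mod 360 = 328°
Triadic = 88°, 208°, 328°


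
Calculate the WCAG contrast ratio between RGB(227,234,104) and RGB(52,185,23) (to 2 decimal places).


Linearize each sRGB channel c=v/255: c/12.92 if c ≤ 0.04045 else ((c+0.055)/1.055)^2.4
L = 0.2126×R_lin + 0.7152×G_lin + 0.0722×B_lin
Color 1 (227,234,104):
  R=227: 227/255≈0.8902 > 0.04045 → ((0.8902+0.055)/1.055)^2.4 ≈ 0.76815
  G=234: 234/255≈0.9176 > 0.04045 → ((0.9176+0.055)/1.055)^2.4 ≈ 0.82279
  B=104: 104/255≈0.4078 > 0.04045 → ((0.4078+0.055)/1.055)^2.4 ≈ 0.13843
  L1 = 0.2126×0.76815 + 0.7152×0.82279 + 0.0722×0.13843 ≈ 0.76176
Color 2 (52,185,23):
  R=52: 52/255≈0.2039 > 0.04045 → ((0.2039+0.055)/1.055)^2.4 ≈ 0.03434
  G=185: 185/255≈0.7255 > 0.04045 → ((0.7255+0.055)/1.055)^2.4 ≈ 0.48515
  B=23: 23/255≈0.0902 > 0.04045 → ((0.0902+0.055)/1.055)^2.4 ≈ 0.00857
  L2 = 0.2126×0.03434 + 0.7152×0.48515 + 0.0722×0.00857 ≈ 0.35490
Lighter = 0.76176, Darker = 0.35490
Ratio = (L_lighter + 0.05) / (L_darker + 0.05)
Ratio = (0.76176 + 0.05) / (0.35490 + 0.05) = 0.81176 / 0.40490 ≈ 2.0048
Ratio ≈ 2.00:1


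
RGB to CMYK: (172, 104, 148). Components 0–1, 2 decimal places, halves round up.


R'=172/255≈0.6745, G'=104/255≈0.4078, B'=148/255≈0.5804
K = 1 - max(R',G',B') = 1 - 172/255 = 83/255 = 0.32549… → 0.33
(1-R'-K)/(1-K) simplifies to (max-R)/max with max = 172:
C = (172-172)/172 = 0/172 = 0 → 0.00
M = (172-104)/172 = 68/172 = 0.39534… → 0.40
Y = (172-148)/172 = 24/172 = 0.13953… → 0.14
= CMYK(0.00, 0.40, 0.14, 0.33)


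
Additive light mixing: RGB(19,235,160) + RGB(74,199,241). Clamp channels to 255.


Additive: each channel = min(255, C₁+C₂)
R: 19+74 = 93 → 93
G: 235+199 = 434 → 255
B: 160+241 = 401 → 255
= RGB(93, 255, 255)


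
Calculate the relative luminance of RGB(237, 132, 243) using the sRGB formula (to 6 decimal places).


Linearize each channel (sRGB transfer function): c = v/255; c_lin = c/12.92 if c ≤ 0.04045, else ((c+0.055)/1.055)^2.4
  R: 237/255 ≈ 0.929412 > 0.04045 → ((0.929412+0.055)/1.055)^2.4 ≈ 0.846873
  G: 132/255 ≈ 0.517647 > 0.04045 → ((0.517647+0.055)/1.055)^2.4 ≈ 0.230740
  B: 243/255 ≈ 0.952941 > 0.04045 → ((0.952941+0.055)/1.055)^2.4 ≈ 0.896269
R_lin = 0.846873, G_lin = 0.230740, B_lin = 0.896269
L = 0.2126×R + 0.7152×G + 0.0722×B
L = 0.2126×0.846873 + 0.7152×0.230740 + 0.0722×0.896269
L ≈ 0.409781


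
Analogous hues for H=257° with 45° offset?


Base hue: 257°
Left analog: (257 - 45) mod 360 = 212°
Right analog: (257 + 45) mod 360 = 302°
Analogous hues = 212° and 302°


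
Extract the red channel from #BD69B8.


Color: #BD69B8
R = BD = 189
G = 69 = 105
B = B8 = 184
Red = 189


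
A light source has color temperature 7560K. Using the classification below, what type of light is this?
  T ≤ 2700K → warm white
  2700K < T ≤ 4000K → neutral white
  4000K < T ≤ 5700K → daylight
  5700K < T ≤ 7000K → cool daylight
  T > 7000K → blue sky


Temperature: 7560K
7560K > 7000K → blue sky
Classification: blue sky


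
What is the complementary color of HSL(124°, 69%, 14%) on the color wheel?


Complement = opposite side of color wheel = hue + 180°
H' = (124 + 180) mod 360 = 304°
S and L unchanged.
= HSL(304°, 69%, 14%)


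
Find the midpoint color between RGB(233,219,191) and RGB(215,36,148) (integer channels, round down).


Midpoint: each channel = ⌊(C₁+C₂)/2⌋
R: ⌊(233+215)/2⌋ = 224
G: ⌊(219+36)/2⌋ = 127
B: ⌊(191+148)/2⌋ = 169
= RGB(224, 127, 169)


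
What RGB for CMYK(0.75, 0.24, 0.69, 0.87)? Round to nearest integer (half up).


R = 255 × (1-C) × (1-K) = 255 × 0.25 × 0.13 = 8.2875 → 8
G = 255 × (1-M) × (1-K) = 255 × 0.76 × 0.13 = 25.194 → 25
B = 255 × (1-Y) × (1-K) = 255 × 0.31 × 0.13 = 10.2765 → 10
= RGB(8, 25, 10)


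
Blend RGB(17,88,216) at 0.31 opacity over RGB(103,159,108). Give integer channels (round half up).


C = α×F + (1-α)×B, with 1-α = 0.69
R: 0.31×17 + 0.69×103 = 5.27 + 71.07 = 76.34 → 76
G: 0.31×88 + 0.69×159 = 27.28 + 109.71 = 136.99 → 137
B: 0.31×216 + 0.69×108 = 66.96 + 74.52 = 141.48 → 141
= RGB(76, 137, 141)


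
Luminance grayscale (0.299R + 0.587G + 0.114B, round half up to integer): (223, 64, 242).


Gray = 0.299×R + 0.587×G + 0.114×B
Gray = 0.299×223 + 0.587×64 + 0.114×242
Gray = 66.677 + 37.568 + 27.588
Gray = 131.833 → round half up → 132
Gray = 132


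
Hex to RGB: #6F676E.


6F → 111 (R)
67 → 103 (G)
6E → 110 (B)
= RGB(111, 103, 110)


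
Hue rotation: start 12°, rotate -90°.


New hue = (H + rotation) mod 360
New hue = (12 -90) mod 360
= -78 mod 360
= 282°


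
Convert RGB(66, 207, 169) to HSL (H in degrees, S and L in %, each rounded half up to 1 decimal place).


Normalize: R'=66/255≈0.2588, G'=207/255≈0.8118, B'=169/255≈0.6627
Max=207/255, Min=66/255, Δ=Max-Min=141/255
L = (Max+Min)/2 = (207+66)/510 = 273/510 = 0.53529… → L = 53.5%
L > 0.5 → S = Δ/(2-Max-Min) = 141/(510-207-66) = 141/237 = 0.59493… → S = 59.5%
(the 1/255 factors cancel in S and H, so raw channel differences can be used)
Max is G' → H = 60 × ((B-R)/Δ + 2) = 60 × ((169-66)/141 + 2)
  103/141 + 2 = 0.7304… + 2 = 2.7304…
  H = 60 × 2.7304… = 163.829…° → H = 163.8°
= HSL(163.8°, 59.5%, 53.5%)


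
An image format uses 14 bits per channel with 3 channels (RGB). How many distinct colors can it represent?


Total bits = 14 bits/channel × 3 channels = 42 bits
Distinct colors = 2^42
= 4,398,046,511,104 colors


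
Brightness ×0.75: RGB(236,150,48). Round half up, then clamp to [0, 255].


Multiply each channel by 0.75, round half up, clamp to [0, 255]
R: 236×0.75 = 177
G: 150×0.75 = 112.5 → round → 113
B: 48×0.75 = 36
= RGB(177, 113, 36)


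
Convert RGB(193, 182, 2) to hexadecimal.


R = 193 → C1 (hex)
G = 182 → B6 (hex)
B = 2 → 02 (hex)
Hex = #C1B602


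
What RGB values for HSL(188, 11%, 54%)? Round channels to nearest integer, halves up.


H=188°, S=0.11, L=0.54
C = (1-|2L-1|)×S = (1-|0.08|)×0.11 = 0.1012
H' = H/60 = 188/60 ≈ 3.1333; X = C×(1-|H' mod 2 - 1|) ≈ 0.0877
m = L - C/2 = 0.54 - 0.0506 = 0.4894
Sector ⌊H'⌋ = 3 → (R',G',B') = (0.0, ≈0.0877, 0.1012)
RGB = ((R'+m)×255, (G'+m)×255, (B'+m)×255) = (124.797, 147.1622, 150.603)
Round half up → RGB(125, 147, 151)
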